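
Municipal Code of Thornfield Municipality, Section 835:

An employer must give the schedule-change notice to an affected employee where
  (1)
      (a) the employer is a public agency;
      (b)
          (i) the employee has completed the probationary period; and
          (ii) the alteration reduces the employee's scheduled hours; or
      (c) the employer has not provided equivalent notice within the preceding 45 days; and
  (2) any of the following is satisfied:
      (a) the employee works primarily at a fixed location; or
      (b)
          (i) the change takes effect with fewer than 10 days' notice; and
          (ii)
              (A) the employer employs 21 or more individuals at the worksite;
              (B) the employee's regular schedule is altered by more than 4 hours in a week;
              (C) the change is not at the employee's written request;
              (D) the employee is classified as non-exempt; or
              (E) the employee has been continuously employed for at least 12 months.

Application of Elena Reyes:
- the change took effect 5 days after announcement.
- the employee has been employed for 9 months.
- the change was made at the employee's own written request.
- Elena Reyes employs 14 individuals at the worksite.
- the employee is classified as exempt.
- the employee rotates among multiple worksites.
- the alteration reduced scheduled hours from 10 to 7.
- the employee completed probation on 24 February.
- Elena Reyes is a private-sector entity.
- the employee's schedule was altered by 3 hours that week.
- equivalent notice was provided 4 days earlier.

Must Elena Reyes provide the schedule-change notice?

No — not required.

(a) public agency — not met.
(i) past probation — holds.
(ii) hours reduced — holds.
(b): T AND T → true.
(c) no recent notice — fails.
So (1) is satisfied (F OR T OR F).
(a) fixed location — not satisfied.
(i) < 10 days' notice — satisfied.
(A) ≥ 21 at site — not satisfied.
(B) schedule shift > 4h — not satisfied.
(C) not employee-requested — fails.
(D) non-exempt — not satisfied.
(E) tenure ≥ 12 mo. — not satisfied.
So (ii) is not satisfied (F OR F OR F OR F OR F).
So (b) is not satisfied (T AND F).
(2) = F OR F = false.
Overall = T AND F = false.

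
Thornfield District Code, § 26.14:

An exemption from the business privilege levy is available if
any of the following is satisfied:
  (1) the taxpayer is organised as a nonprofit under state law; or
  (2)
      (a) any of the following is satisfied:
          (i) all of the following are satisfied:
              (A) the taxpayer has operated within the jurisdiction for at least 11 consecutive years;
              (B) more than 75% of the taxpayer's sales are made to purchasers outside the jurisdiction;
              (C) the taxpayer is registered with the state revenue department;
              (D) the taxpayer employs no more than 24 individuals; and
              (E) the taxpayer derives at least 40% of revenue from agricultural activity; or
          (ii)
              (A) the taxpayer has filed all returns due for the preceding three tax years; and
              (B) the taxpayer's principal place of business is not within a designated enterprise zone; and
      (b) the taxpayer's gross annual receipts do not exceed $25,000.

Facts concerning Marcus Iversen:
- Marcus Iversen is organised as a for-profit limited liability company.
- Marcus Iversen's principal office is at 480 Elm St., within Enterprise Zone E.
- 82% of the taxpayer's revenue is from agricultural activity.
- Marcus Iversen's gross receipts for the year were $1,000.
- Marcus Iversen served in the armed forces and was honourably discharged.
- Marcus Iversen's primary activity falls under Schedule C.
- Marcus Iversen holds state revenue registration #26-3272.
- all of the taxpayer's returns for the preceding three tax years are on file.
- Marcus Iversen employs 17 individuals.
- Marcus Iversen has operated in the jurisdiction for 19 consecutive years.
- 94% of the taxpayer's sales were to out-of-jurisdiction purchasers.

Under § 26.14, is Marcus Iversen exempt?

Yes — exempt.

(1) nonprofit — not met.
(A) ≥ 11 yrs in jurisdiction — satisfied.
(B) >75% out-of-jur. sales — met.
(C) state-registered — holds.
(D) ≤ 24 employees — satisfied.
(E) ≥40% agricultural — met.
So (i) is satisfied (T AND T AND T AND T AND T).
(A) returns current — met.
(B) not (in enterprise zone) — not satisfied.
(ii): T AND F → false.
(a): T OR F → true.
(b) receipts ≤ $25,000 — holds.
So (2) is satisfied (T AND T).
Overall = F OR T = true.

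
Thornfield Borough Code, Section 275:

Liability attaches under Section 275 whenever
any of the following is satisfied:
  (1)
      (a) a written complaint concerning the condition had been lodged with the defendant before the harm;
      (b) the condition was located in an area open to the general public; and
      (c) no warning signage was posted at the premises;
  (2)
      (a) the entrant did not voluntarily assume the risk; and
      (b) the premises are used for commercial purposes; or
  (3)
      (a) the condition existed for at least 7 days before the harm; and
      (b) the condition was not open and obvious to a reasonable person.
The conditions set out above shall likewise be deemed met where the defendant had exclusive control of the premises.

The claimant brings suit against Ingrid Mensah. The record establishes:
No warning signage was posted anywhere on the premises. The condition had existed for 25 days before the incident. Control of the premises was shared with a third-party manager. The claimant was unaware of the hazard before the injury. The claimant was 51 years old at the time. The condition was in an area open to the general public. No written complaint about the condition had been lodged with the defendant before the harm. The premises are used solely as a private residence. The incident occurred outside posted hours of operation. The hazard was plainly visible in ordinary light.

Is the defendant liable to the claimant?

(a) complaint lodged — fails.
(b) public area — satisfied.
(c) no signage posted — met.
So (1) is not satisfied (F AND T AND T).
(a) no assumed risk — holds.
(b) commercial use — not satisfied.
(2) = T AND F = false.
(a) condition ≥7 days old — holds.
(b) not open/obvious — not met.
So (3) is not satisfied (T AND F).
Overall = F OR F OR F = false.
Exception (exclusive control) — not satisfied.
Result: main false OR exception false → false.

No — not liable.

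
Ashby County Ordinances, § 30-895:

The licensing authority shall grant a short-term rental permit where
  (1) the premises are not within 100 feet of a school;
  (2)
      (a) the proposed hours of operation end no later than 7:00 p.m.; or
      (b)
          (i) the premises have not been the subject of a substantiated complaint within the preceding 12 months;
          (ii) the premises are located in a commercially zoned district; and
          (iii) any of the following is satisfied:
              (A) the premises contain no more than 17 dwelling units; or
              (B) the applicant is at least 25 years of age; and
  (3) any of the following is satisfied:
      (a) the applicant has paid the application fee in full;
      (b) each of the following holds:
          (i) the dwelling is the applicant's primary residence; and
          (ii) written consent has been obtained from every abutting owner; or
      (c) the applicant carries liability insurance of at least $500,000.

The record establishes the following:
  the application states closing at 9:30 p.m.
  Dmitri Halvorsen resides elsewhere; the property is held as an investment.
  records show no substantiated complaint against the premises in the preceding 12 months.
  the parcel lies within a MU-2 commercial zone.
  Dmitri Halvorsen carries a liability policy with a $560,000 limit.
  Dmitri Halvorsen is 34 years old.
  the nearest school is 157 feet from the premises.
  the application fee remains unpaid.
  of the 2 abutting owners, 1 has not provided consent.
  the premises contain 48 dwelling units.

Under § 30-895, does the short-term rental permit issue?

(1) ≥100 ft from school — met.
(a) closes by 7 p.m. — not met.
(i) no complaint in 12 mo. — holds.
(ii) commercially zoned — satisfied.
(A) ≤ 17 units — not met.
(B) age ≥ 25 — holds.
So (iii) is satisfied (F OR T).
(b): T AND T AND T → true.
(2): F OR T → true.
(a) fee paid — not met.
(i) primary residence — not satisfied.
(ii) all abutters consent — not met.
So (b) is not satisfied (F AND F).
(c) insurance ≥ $500,000 — met.
So (3) is satisfied (F OR F OR T).
Overall: T AND T AND T → true.

Yes — granted.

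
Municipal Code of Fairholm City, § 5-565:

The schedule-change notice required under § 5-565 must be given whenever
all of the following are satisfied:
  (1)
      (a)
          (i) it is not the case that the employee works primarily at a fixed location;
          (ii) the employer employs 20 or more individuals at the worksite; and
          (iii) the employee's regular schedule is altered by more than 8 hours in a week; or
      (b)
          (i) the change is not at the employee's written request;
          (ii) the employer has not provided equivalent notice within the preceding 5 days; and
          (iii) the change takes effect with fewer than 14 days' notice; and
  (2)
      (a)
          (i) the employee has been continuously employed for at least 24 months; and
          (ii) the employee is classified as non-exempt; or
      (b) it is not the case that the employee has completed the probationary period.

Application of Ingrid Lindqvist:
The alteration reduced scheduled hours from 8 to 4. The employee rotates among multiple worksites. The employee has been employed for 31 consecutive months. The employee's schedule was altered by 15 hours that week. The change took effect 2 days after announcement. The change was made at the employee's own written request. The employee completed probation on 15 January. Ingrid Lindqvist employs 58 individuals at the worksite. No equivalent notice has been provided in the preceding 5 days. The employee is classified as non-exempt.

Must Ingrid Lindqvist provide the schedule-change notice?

Yes — required.

(i) not (fixed location) — holds.
(ii) ≥ 20 at site — met.
(iii) schedule shift > 8h — holds.
(a) = T AND T AND T = true.
(i) not employee-requested — not met.
(ii) no recent notice — satisfied.
(iii) < 14 days' notice — holds.
(b) = F AND T AND T = false.
(1): T OR F → true.
(i) tenure ≥ 24 mo. — satisfied.
(ii) non-exempt — satisfied.
(a): T AND T → true.
(b) not (past probation) — not satisfied.
(2): T OR F → true.
Overall: T AND T → true.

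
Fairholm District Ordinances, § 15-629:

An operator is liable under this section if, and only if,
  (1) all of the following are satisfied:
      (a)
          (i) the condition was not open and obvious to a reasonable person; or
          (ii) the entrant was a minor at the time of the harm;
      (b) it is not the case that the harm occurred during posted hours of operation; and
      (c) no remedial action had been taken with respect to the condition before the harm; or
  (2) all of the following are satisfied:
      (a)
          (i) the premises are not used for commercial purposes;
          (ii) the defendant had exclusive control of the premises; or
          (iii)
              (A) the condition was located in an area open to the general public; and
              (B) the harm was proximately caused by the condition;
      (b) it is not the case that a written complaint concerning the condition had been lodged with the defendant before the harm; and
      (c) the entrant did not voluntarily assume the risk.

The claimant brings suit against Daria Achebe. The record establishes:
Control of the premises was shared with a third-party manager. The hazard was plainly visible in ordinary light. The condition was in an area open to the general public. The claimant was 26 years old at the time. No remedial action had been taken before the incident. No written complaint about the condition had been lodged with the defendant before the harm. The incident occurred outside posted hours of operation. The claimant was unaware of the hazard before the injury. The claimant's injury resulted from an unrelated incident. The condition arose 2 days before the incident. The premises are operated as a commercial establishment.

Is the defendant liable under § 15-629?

(i) not open/obvious — not met.
(ii) entrant a minor — not satisfied.
So (a) is not satisfied (F OR F).
(b) not (during posted hours) — satisfied.
(c) no remedial action — met.
(1): F AND T AND T → false.
(i) not (commercial use) — not met.
(ii) exclusive control — not met.
(A) public area — satisfied.
(B) proximate cause — not met.
(iii): T AND F → false.
So (a) is not satisfied (F OR F OR F).
(b) not (complaint lodged) — satisfied.
(c) no assumed risk — holds.
(2): F AND T AND T → false.
Overall: F OR F → false.

No — not liable.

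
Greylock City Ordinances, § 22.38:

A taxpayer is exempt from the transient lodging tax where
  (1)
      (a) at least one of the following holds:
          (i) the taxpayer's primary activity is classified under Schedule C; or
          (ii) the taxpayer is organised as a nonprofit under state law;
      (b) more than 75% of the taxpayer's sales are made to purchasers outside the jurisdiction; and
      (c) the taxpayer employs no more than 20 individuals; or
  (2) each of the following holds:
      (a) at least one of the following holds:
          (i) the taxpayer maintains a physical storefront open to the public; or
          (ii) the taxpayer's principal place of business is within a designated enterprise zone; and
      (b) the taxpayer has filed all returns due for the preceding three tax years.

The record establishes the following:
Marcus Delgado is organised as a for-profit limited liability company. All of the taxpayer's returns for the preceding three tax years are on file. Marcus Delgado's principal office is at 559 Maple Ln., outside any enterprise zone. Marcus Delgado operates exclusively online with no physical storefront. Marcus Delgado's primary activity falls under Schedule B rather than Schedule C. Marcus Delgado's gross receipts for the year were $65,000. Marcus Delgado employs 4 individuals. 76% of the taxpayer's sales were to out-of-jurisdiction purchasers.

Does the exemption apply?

No — not exempt.

(i) Schedule C activity — not satisfied.
(ii) nonprofit — fails.
So (a) is not satisfied (F OR F).
(b) >75% out-of-jur. sales — holds.
(c) ≤ 20 employees — met.
(1) = F AND T AND T = false.
(i) has storefront — not met.
(ii) in enterprise zone — fails.
(a): F OR F → false.
(b) returns current — met.
(2): F AND T → false.
Overall: F OR F → false.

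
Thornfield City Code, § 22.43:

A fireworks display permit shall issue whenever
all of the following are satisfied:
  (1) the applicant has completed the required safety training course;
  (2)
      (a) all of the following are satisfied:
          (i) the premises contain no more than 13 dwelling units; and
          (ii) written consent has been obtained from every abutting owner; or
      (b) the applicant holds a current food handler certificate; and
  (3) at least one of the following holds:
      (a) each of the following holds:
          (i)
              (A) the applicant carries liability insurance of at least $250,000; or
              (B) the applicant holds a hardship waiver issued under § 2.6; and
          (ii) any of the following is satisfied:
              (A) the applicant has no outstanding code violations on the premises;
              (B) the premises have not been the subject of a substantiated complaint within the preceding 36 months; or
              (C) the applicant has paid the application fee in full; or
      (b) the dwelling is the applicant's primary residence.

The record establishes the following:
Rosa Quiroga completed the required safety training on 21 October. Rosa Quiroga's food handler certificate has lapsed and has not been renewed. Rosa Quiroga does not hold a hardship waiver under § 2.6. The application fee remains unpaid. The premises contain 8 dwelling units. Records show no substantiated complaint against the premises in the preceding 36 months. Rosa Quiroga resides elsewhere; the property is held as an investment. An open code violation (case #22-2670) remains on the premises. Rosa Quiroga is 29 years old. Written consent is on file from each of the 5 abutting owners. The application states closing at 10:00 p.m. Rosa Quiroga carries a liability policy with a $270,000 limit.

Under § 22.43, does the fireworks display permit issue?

Yes — granted.

(1) safety training — holds.
(i) ≤ 13 units — satisfied.
(ii) all abutters consent — satisfied.
So (a) is satisfied (T AND T).
(b) food handler cert. — fails.
(2): T OR F → true.
(A) insurance ≥ $250,000 — holds.
(B) hardship waiver — not met.
(i): T OR F → true.
(A) no code violations — fails.
(B) no complaint in 36 mo. — satisfied.
(C) fee paid — not satisfied.
(ii): F OR T OR F → true.
So (a) is satisfied (T AND T).
(b) primary residence — not met.
(3): T OR F → true.
Overall = T AND T AND T = true.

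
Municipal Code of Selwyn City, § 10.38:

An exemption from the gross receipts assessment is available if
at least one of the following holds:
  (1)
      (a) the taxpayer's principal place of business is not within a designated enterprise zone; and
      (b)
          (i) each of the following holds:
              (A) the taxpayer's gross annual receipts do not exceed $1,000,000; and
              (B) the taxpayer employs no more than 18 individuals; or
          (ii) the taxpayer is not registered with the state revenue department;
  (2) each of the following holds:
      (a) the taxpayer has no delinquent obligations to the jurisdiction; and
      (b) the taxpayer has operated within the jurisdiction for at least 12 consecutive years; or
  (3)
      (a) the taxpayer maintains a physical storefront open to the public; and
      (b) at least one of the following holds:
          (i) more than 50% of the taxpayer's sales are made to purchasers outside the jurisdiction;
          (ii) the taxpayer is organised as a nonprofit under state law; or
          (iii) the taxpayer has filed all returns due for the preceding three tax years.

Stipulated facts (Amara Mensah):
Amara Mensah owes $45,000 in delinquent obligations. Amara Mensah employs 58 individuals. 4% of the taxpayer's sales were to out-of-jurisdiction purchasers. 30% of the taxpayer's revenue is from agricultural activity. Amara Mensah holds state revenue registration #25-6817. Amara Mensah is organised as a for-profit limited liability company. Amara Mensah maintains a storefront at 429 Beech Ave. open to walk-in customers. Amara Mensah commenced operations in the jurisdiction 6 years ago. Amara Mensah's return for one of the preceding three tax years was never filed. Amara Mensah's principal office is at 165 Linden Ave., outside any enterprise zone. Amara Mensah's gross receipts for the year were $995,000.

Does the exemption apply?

No — not exempt.

(a) not (in enterprise zone) — holds.
(A) receipts ≤ $1,000,000 — holds.
(B) ≤ 18 employees — fails.
So (i) is not satisfied (T AND F).
(ii) not (state-registered) — fails.
(b) = F OR F = false.
(1): T AND F → false.
(a) no delinquency — not met.
(b) ≥ 12 yrs in jurisdiction — not satisfied.
(2) = F AND F = false.
(a) has storefront — met.
(i) >50% out-of-jur. sales — fails.
(ii) nonprofit — fails.
(iii) returns current — fails.
(b): F OR F OR F → false.
So (3) is not satisfied (T AND F).
Overall: F OR F OR F → false.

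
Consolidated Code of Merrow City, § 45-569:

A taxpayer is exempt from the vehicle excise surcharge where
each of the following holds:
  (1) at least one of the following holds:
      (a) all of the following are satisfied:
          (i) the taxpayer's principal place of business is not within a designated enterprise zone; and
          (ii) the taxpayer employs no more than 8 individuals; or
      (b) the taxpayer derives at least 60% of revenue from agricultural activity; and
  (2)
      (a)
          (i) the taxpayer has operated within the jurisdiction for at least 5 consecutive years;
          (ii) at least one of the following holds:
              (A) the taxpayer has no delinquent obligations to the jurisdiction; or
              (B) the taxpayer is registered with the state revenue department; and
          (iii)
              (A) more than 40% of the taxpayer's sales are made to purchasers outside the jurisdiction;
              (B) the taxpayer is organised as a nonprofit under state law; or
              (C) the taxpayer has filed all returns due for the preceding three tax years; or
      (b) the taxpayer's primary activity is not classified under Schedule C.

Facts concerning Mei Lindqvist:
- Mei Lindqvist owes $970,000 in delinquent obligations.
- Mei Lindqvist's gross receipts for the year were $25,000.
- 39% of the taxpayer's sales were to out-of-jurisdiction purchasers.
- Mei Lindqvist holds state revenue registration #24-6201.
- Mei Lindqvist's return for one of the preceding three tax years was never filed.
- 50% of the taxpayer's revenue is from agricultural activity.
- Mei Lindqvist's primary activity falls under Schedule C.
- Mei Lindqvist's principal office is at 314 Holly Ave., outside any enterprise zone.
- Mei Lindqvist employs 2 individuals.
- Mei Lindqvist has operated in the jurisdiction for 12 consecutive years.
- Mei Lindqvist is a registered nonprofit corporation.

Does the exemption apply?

Yes — exempt.

(i) not (in enterprise zone) — holds.
(ii) ≤ 8 employees — satisfied.
(a): T AND T → true.
(b) ≥60% agricultural — not met.
(1) = T OR F = true.
(i) ≥ 5 yrs in jurisdiction — holds.
(A) no delinquency — fails.
(B) state-registered — holds.
(ii) = F OR T = true.
(A) >40% out-of-jur. sales — not met.
(B) nonprofit — satisfied.
(C) returns current — not met.
(iii) = F OR T OR F = true.
So (a) is satisfied (T AND T AND T).
(b) not (Schedule C activity) — fails.
(2) = T OR F = true.
Overall = T AND T = true.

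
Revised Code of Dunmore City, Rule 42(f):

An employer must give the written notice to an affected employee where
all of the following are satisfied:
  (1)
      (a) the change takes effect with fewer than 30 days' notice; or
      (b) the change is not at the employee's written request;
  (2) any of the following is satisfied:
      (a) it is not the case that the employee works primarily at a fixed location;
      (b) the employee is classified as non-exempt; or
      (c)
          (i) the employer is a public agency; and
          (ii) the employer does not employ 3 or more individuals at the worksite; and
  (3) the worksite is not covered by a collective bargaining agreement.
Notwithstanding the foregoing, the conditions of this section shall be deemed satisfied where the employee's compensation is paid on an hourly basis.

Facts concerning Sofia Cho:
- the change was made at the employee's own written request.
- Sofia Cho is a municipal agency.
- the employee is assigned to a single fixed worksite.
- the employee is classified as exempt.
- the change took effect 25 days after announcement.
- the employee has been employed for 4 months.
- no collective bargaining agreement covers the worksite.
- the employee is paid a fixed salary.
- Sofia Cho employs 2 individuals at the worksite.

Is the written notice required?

Yes — required.

(a) < 30 days' notice — holds.
(b) not employee-requested — not met.
So (1) is satisfied (T OR F).
(a) not (fixed location) — fails.
(b) non-exempt — fails.
(i) public agency — met.
(ii) not (≥ 3 at site) — holds.
(c): T AND T → true.
(2): F OR F OR T → true.
(3) no CBA — holds.
Overall = T AND T AND T = true.
Exception (hourly-paid) — not satisfied.
Result: main true OR exception false → true.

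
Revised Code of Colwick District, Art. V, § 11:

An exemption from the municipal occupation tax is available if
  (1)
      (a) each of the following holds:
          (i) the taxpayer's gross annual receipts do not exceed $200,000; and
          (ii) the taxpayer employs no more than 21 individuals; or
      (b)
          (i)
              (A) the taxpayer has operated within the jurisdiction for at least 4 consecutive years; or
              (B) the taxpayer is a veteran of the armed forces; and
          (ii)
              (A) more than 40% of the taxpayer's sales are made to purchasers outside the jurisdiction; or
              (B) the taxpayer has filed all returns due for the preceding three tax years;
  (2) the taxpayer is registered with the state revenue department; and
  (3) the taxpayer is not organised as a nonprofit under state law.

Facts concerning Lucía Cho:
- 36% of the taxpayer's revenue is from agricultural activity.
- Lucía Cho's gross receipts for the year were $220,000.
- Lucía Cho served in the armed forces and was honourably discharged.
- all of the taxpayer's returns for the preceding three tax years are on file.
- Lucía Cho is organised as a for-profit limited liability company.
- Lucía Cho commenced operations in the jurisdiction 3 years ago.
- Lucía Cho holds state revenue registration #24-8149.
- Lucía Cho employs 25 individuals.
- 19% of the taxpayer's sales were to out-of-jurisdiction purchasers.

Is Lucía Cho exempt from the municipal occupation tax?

(i) receipts ≤ $200,000 — not met.
(ii) ≤ 21 employees — fails.
(a) = F AND F = false.
(A) ≥ 4 yrs in jurisdiction — not met.
(B) veteran — satisfied.
So (i) is satisfied (F OR T).
(A) >40% out-of-jur. sales — not met.
(B) returns current — satisfied.
(ii) = F OR T = true.
So (b) is satisfied (T AND T).
So (1) is satisfied (F OR T).
(2) state-registered — holds.
(3) not (nonprofit) — satisfied.
Overall: T AND T AND T → true.

Yes — exempt.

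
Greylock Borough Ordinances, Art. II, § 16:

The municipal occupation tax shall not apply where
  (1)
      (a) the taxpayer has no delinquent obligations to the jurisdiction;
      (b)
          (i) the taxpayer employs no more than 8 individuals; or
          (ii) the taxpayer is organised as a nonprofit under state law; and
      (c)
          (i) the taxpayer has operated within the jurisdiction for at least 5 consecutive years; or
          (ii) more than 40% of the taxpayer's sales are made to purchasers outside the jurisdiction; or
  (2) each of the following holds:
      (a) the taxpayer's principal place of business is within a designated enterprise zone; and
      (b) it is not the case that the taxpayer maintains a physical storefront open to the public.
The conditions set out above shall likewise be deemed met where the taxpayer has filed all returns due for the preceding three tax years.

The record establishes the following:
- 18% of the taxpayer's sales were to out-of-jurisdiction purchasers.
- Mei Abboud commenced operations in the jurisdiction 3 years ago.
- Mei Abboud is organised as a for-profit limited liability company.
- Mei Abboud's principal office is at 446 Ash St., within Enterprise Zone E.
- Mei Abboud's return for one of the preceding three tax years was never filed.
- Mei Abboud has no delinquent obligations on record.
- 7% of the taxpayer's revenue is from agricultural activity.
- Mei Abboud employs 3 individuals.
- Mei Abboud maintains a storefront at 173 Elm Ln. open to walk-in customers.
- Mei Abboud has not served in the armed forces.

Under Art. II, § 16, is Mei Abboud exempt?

(a) no delinquency — holds.
(i) ≤ 8 employees — met.
(ii) nonprofit — not satisfied.
(b): T OR F → true.
(i) ≥ 5 yrs in jurisdiction — not met.
(ii) >40% out-of-jur. sales — not met.
(c): F OR F → false.
So (1) is not satisfied (T AND T AND F).
(a) in enterprise zone — holds.
(b) not (has storefront) — not met.
So (2) is not satisfied (T AND F).
Overall = F OR F = false.
Exception (returns current) — not satisfied.
Result: main false OR exception false → false.

No — not exempt.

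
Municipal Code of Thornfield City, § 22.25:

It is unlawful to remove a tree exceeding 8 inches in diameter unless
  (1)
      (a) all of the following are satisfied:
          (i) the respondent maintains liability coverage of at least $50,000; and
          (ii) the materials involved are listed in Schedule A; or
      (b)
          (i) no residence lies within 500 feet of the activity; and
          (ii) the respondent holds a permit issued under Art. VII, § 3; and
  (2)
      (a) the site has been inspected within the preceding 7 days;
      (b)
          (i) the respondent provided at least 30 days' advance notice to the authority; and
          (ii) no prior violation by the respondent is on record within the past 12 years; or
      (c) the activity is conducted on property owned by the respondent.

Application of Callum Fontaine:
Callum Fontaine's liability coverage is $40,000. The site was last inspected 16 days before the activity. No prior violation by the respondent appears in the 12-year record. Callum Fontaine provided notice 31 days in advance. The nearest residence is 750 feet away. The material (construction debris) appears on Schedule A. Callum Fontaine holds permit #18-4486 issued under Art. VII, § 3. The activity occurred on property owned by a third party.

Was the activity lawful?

Yes — lawful.

(i) coverage ≥ $50,000 — not met.
(ii) Schedule A material — met.
(a): F AND T → false.
(i) no residence in 500 ft — satisfied.
(ii) holds permit — met.
(b) = T AND T = true.
(1) = F OR T = true.
(a) site inspected — fails.
(i) ≥30 days' notice — met.
(ii) no prior violation — met.
(b) = T AND T = true.
(c) own property — not met.
So (2) is satisfied (F OR T OR F).
So Overall is satisfied (T AND T).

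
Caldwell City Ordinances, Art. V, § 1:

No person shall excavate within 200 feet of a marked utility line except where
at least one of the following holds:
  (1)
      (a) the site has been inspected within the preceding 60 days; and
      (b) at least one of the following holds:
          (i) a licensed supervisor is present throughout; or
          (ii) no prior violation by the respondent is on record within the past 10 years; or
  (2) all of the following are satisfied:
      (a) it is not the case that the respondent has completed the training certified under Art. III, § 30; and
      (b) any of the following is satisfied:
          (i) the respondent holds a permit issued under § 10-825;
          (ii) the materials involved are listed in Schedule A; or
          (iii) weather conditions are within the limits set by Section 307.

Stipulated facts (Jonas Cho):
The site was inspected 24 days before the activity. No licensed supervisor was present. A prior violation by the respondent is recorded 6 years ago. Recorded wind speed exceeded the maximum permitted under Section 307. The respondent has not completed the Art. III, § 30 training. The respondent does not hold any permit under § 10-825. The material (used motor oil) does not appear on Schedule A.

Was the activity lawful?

(a) site inspected — met.
(i) supervisor present — not satisfied.
(ii) no prior violation — not satisfied.
(b) = F OR F = false.
(1): T AND F → false.
(a) not (training certified) — holds.
(i) holds permit — fails.
(ii) Schedule A material — not met.
(iii) weather ok — fails.
So (b) is not satisfied (F OR F OR F).
(2): T AND F → false.
Overall: F OR F → false.

No — unlawful.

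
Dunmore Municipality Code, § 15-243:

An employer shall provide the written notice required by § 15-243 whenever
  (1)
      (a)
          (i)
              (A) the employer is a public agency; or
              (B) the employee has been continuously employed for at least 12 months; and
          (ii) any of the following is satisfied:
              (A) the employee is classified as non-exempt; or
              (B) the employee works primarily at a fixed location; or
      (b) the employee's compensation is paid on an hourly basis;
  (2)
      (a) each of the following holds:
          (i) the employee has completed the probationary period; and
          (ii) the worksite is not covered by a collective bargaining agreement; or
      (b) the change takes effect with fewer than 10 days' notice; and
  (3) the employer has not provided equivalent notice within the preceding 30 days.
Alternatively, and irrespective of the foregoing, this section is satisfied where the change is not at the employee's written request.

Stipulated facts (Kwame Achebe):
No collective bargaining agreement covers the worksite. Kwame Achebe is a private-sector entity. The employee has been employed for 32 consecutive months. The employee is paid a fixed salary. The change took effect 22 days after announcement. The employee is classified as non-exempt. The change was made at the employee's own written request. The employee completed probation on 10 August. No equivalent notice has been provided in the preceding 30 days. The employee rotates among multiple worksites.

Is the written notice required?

Yes — required.

(A) public agency — fails.
(B) tenure ≥ 12 mo. — holds.
So (i) is satisfied (F OR T).
(A) non-exempt — met.
(B) fixed location — not satisfied.
(ii) = T OR F = true.
(a) = T AND T = true.
(b) hourly-paid — fails.
(1): T OR F → true.
(i) past probation — holds.
(ii) no CBA — satisfied.
(a) = T AND T = true.
(b) < 10 days' notice — not met.
(2): T OR F → true.
(3) no recent notice — satisfied.
Overall = T AND T AND T = true.
Exception (not employee-requested) — not satisfied.
Result: main true OR exception false → true.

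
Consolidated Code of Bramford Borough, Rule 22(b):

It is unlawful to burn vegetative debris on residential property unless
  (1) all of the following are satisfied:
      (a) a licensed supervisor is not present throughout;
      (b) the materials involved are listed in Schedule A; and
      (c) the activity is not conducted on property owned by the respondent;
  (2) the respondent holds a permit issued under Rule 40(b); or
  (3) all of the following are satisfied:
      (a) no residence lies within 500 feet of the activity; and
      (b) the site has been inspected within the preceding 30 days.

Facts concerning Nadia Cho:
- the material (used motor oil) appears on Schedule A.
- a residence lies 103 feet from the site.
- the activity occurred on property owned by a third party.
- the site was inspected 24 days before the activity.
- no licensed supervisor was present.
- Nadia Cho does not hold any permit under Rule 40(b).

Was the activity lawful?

Yes — lawful.

(a) not (supervisor present) — satisfied.
(b) Schedule A material — met.
(c) not (own property) — holds.
(1): T AND T AND T → true.
(2) holds permit — not satisfied.
(a) no residence in 500 ft — fails.
(b) site inspected — satisfied.
(3) = F AND T = false.
Overall = T OR F OR F = true.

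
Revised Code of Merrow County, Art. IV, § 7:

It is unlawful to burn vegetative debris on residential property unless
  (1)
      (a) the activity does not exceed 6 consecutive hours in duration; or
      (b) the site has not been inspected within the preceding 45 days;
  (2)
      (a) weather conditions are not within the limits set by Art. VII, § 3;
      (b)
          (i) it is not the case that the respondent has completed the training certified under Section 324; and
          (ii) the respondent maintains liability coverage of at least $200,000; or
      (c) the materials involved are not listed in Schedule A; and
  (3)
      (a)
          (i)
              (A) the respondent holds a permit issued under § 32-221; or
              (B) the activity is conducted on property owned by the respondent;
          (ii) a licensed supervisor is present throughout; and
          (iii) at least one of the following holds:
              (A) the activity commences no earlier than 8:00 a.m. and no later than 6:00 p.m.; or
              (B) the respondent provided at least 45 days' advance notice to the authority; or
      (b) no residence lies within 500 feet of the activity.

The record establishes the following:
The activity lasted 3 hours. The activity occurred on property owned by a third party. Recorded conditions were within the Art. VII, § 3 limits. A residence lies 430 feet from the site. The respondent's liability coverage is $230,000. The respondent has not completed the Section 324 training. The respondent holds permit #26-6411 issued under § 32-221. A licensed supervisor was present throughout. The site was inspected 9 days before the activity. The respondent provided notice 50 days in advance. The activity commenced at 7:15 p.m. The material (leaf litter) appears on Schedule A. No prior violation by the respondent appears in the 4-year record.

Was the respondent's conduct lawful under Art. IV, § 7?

(a) ≤ 6 hrs duration — met.
(b) not (site inspected) — fails.
So (1) is satisfied (T OR F).
(a) not (weather ok) — fails.
(i) not (training certified) — holds.
(ii) coverage ≥ $200,000 — satisfied.
(b) = T AND T = true.
(c) not (Schedule A material) — not satisfied.
(2) = F OR T OR F = true.
(A) holds permit — met.
(B) own property — not satisfied.
So (i) is satisfied (T OR F).
(ii) supervisor present — met.
(A) start within hours — fails.
(B) ≥45 days' notice — satisfied.
(iii) = F OR T = true.
(a) = T AND T AND T = true.
(b) no residence in 500 ft — fails.
(3): T OR F → true.
Overall: T AND T AND T → true.

Yes — lawful.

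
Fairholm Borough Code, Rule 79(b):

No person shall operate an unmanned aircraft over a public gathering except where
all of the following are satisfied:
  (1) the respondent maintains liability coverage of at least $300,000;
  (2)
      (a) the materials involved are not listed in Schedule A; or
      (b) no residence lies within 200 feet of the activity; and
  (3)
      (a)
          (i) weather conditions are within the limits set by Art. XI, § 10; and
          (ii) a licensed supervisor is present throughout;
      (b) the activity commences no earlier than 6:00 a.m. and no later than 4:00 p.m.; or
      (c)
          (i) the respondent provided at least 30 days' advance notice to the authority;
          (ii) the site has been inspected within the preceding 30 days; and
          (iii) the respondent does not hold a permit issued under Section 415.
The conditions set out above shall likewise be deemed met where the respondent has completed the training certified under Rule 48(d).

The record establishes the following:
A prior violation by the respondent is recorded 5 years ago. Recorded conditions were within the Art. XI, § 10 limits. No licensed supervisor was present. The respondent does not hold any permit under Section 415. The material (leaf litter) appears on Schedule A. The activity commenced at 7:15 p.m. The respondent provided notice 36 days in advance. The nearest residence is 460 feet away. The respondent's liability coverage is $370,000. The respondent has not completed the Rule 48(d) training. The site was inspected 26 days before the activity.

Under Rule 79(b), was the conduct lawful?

(1) coverage ≥ $300,000 — holds.
(a) not (Schedule A material) — not met.
(b) no residence in 200 ft — satisfied.
(2): F OR T → true.
(i) weather ok — satisfied.
(ii) supervisor present — not satisfied.
So (a) is not satisfied (T AND F).
(b) start within hours — not satisfied.
(i) ≥30 days' notice — satisfied.
(ii) site inspected — holds.
(iii) not (holds permit) — met.
(c) = T AND T AND T = true.
(3) = F OR F OR T = true.
Overall = T AND T AND T = true.
Exception (training certified) — not satisfied.
Result: main true OR exception false → true.

Yes — lawful.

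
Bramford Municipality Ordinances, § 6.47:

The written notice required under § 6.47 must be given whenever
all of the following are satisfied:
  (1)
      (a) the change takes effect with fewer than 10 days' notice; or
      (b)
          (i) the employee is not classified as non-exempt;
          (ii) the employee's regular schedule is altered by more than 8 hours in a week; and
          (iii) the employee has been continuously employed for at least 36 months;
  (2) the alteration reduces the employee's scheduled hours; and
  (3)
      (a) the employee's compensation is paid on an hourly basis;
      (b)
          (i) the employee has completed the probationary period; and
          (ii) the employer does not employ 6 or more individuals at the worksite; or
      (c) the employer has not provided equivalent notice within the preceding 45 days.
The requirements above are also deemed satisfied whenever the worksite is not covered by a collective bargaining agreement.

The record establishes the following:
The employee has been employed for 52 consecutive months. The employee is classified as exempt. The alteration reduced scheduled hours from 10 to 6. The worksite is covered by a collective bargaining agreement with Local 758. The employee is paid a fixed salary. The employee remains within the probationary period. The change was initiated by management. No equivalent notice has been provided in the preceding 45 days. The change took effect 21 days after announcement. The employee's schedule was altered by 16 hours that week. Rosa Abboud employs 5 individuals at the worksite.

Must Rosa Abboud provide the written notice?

(a) < 10 days' notice — not met.
(i) not (non-exempt) — holds.
(ii) schedule shift > 8h — satisfied.
(iii) tenure ≥ 36 mo. — met.
(b) = T AND T AND T = true.
(1): F OR T → true.
(2) hours reduced — met.
(a) hourly-paid — not satisfied.
(i) past probation — fails.
(ii) not (≥ 6 at site) — met.
(b) = F AND T = false.
(c) no recent notice — met.
(3): F OR F OR T → true.
So Overall is satisfied (T AND T AND T).
Exception (no CBA) — not satisfied.
Result: main true OR exception false → true.

Yes — required.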